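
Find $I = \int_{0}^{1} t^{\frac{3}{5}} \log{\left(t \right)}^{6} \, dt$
$\frac{3515625}{131072}$

Begin with the known integral
$$J(a) = \int_{0}^{1} t^{a} \, dt = \frac{1}{a + 1}.$$

Differentiating under the integral sign brings down a factor of $\ln t$:
$$\frac{dJ}{da} = \int_{0}^{1} t^{a} \log{\left(t \right)} \, dt = - \frac{1}{\left(a + 1\right)^{2}}.$$

Repeating $6$ times in total — each differentiation brings down another $\ln t$ — gives
$$\frac{d^{6}J}{da^{6}} = \int_{0}^{1} t^{a} \log{\left(t \right)}^{6} \, dt = \frac{720}{\left(a + 1\right)^{7}},$$
and the integrand here is exactly the target integrand, so $I = \frac{720}{\left(a + 1\right)^{7}}$.

Setting $a = \frac{3}{5}$:
$$I = \frac{3515625}{131072}.$$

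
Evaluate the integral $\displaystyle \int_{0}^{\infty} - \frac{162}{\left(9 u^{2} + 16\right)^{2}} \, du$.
$- \frac{27 \pi}{128}$

Start from the standard arctangent integral
$$J(a) = \int_{0}^{\infty} - \frac{2}{a^{2} + u^{2}} \, du = - \frac{\pi}{a}.$$

Differentiating under the integral sign with respect to $a$,
$$\frac{dJ}{da} = \int_{0}^{\infty} \frac{4 a}{\left(a^{2} + u^{2}\right)^{2}} \, du = \frac{\pi}{a^{2}},$$
so $\int_{0}^{\infty} - \frac{2}{\left(a^{2} + u^{2}\right)^{2}} \, du = - \frac{\pi}{2 a^{3}}$.

Setting $a = \frac{4}{3}$:
$$I = - \frac{27 \pi}{128}.$$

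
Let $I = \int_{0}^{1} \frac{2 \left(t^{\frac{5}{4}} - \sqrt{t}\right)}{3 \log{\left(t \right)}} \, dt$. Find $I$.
$- \frac{2 \log{\left(2 \right)}}{3} + \frac{2 \log{\left(3 \right)}}{3}$

Consider the one-parameter family: let $I(a) = \int_{0}^{1} \frac{2 \left(t^{\frac{5}{4}} - t^{a}\right)}{3 \log{\left(t \right)}} \, dt$.

Since $\dfrac{\partial}{\partial a}\,t^{a} = t^{a} \ln t$, the $\ln t$ in the denominator cancels and
$$\frac{dI}{da} = \int_{0}^{1} - \frac{2}{3} t^{a} \, dt = - \frac{2}{3} \left[\frac{t^{a+1}}{a+1}\right]_0^1 = - \frac{2}{3 a + 3}.$$

Integrating with respect to $a$ gives $I(a) = - \frac{2 \log{\left(a + 1 \right)}}{3} - \frac{4 \log{\left(2 \right)}}{3} + \frac{4 \log{\left(3 \right)}}{3} + C$.

At $a = \frac{5}{4}$ the integrand is identically $0$, so $I(\frac{5}{4}) = 0$. The closed form gives $0$, hence $C = 0$.

Setting $a = \frac{1}{2}$:
$$I = - \frac{2 \log{\left(2 \right)}}{3} + \frac{2 \log{\left(3 \right)}}{3}.$$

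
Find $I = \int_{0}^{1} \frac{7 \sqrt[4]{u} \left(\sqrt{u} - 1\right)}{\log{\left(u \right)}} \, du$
$- \log{\left(\frac{78125}{823543} \right)}$

Replace the exponent $\frac{1}{4}$ by a parameter $a$: let $I(a) = \int_{0}^{1} \frac{7 \left(u^{\frac{3}{4}} - u^{a}\right)}{\log{\left(u \right)}} \, du$.

Since $\dfrac{\partial}{\partial a}\,u^{a} = u^{a} \ln u$, the $\ln u$ in the denominator cancels and
$$\frac{dI}{da} = \int_{0}^{1} -7 u^{a} \, du = -7 \left[\frac{u^{a+1}}{a+1}\right]_0^1 = - \frac{7}{a + 1}.$$

Integrating with respect to $a$ gives $I(a) = - \log{\left(\frac{16384 \left(a + 1\right)^{7}}{823543} \right)} + C$.

At $a = \frac{3}{4}$ the integrand is identically $0$, so $I(\frac{3}{4}) = 0$. The closed form gives $0$, hence $C = 0$.

Setting $a = \frac{1}{4}$:
$$I = - \log{\left(\frac{78125}{823543} \right)}.$$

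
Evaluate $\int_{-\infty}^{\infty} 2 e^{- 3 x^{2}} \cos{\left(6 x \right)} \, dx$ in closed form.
$\frac{2 \sqrt{3} \sqrt{\pi}}{3 e^{3}}$

Define $I(b) = \int_{-\infty}^{\infty} 2 e^{- 3 x^{2}} \cos{\left(b x \right)} \, dx$.

Differentiating under the integral sign,
$$I'(b) = \int_{-\infty}^{\infty} - 2 x e^{- 3 x^{2}} \sin{\left(b x \right)} \, dx.$$

Integrate $\int_{-\infty}^{\infty} x \sin(b x)\, e^{- 3 x^{2}}\, dx$ by parts with $u = \sin(b x)$ and $dv = x\, e^{- 3 x^{2}}\, dx$, giving $v = - \frac{e^{- 3 x^{2}}}{6}$. The boundary term vanishes and
$$\int_{-\infty}^{\infty} x \sin(b x)\, e^{- 3 x^{2}}\, dx = \frac{b}{6} \int_{-\infty}^{\infty} \cos(b x)\, e^{- 3 x^{2}}\, dx,$$
so $I'(b) = - \frac{b}{6}\, I(b)$.

This is a separable first-order ODE; solving with the initial condition $I(0) = \int_{-\infty}^{\infty} 2 e^{- 3 x^{2}}\,dx = \frac{2 \sqrt{3} \sqrt{\pi}}{3}$ gives
$$I(b) = \frac{2 \sqrt{3} \sqrt{\pi} e^{- \frac{b^{2}}{12}}}{3}.$$

Setting $b = 6$:
$$I = \frac{2 \sqrt{3} \sqrt{\pi}}{3 e^{3}}.$$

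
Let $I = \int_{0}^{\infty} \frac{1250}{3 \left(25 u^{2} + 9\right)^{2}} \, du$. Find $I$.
$\frac{125 \pi}{162}$

Begin with the known result
$$J(a) = \int_{0}^{\infty} \frac{2}{3 \left(a^{2} + u^{2}\right)} \, du = \frac{\pi}{3 a}.$$

Differentiating under the integral sign with respect to $a$,
$$\frac{dJ}{da} = \int_{0}^{\infty} - \frac{4 a}{3 \left(a^{2} + u^{2}\right)^{2}} \, du = - \frac{\pi}{3 a^{2}},$$
so $\int_{0}^{\infty} \frac{2}{3 \left(a^{2} + u^{2}\right)^{2}} \, du = \frac{\pi}{6 a^{3}}$.

Setting $a = \frac{3}{5}$:
$$I = \frac{125 \pi}{162}.$$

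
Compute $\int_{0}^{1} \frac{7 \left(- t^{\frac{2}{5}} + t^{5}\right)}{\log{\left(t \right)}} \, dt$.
$\log{\left(\frac{21870000000}{823543} \right)}$

Consider the one-parameter family: let $I(a) = \int_{0}^{1} \frac{7 \left(t^{5} - t^{a}\right)}{\log{\left(t \right)}} \, dt$.

Since $\dfrac{\partial}{\partial a}\,t^{a} = t^{a} \ln t$, the $\ln t$ in the denominator cancels and
$$\frac{dI}{da} = \int_{0}^{1} -7 t^{a} \, dt = -7 \left[\frac{t^{a+1}}{a+1}\right]_0^1 = - \frac{7}{a + 1}.$$

Integrating with respect to $a$ gives $I(a) = \log{\left(\frac{279936}{\left(a + 1\right)^{7}} \right)} + C$.

At $a = 5$ the integrand is identically $0$, so $I(5) = 0$. The closed form gives $0$, hence $C = 0$.

Setting $a = \frac{2}{5}$:
$$I = \log{\left(\frac{21870000000}{823543} \right)}.$$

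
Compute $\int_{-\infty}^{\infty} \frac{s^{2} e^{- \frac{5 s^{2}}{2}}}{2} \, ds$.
$\frac{\sqrt{10} \sqrt{\pi}}{50}$

Begin with the known integral
$$J(a) = \int_{-\infty}^{\infty} \frac{e^{- a s^{2}}}{2} \, ds = \frac{\sqrt{\pi}}{2 \sqrt{a}}.$$

Differentiating under the integral sign brings down a factor of $(-s^2)$:
$$\frac{dJ}{da} = \int_{-\infty}^{\infty} - \frac{s^{2} e^{- a s^{2}}}{2} \, ds = - \frac{\sqrt{\pi}}{4 a^{\frac{3}{2}}}.$$

The integral on the left is $-I$, so $I = \frac{\sqrt{\pi}}{4 a^{\frac{3}{2}}}$.

Setting $a = \frac{5}{2}$:
$$I = \frac{\sqrt{10} \sqrt{\pi}}{50}.$$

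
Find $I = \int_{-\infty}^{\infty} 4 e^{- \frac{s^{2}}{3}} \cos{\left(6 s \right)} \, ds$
$\frac{4 \sqrt{3} \sqrt{\pi}}{e^{27}}$

Treat the cosine frequency as a parameter and define $I(b) = \int_{-\infty}^{\infty} 4 e^{- \frac{s^{2}}{3}} \cos{\left(b s \right)} \, ds$.

Differentiating under the integral sign,
$$I'(b) = \int_{-\infty}^{\infty} - 4 s e^{- \frac{s^{2}}{3}} \sin{\left(b s \right)} \, ds.$$

Integrate $\int_{-\infty}^{\infty} s \sin(b s)\, e^{- \frac{s^{2}}{3}}\, ds$ by parts with $u = \sin(b s)$ and $dv = s\, e^{- \frac{s^{2}}{3}}\, ds$, giving $v = - \frac{3 e^{- \frac{s^{2}}{3}}}{2}$. The boundary term vanishes and
$$\int_{-\infty}^{\infty} s \sin(b s)\, e^{- \frac{s^{2}}{3}}\, ds = \frac{3 b}{2} \int_{-\infty}^{\infty} \cos(b s)\, e^{- \frac{s^{2}}{3}}\, ds,$$
so $I'(b) = - \frac{3 b}{2}\, I(b)$.

This is a separable first-order ODE; solving with the initial condition $I(0) = \int_{-\infty}^{\infty} 4 e^{- \frac{s^{2}}{3}}\,ds = 4 \sqrt{3} \sqrt{\pi}$ gives
$$I(b) = 4 \sqrt{3} \sqrt{\pi} e^{- \frac{3 b^{2}}{4}}.$$

Setting $b = 6$:
$$I = \frac{4 \sqrt{3} \sqrt{\pi}}{e^{27}}.$$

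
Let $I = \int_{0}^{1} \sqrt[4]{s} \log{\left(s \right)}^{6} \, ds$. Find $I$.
$\frac{2359296}{15625}$

Consider the simpler parametrised integral
$$J(a) = \int_{0}^{1} s^{a} \, ds = \frac{1}{a + 1}.$$

Differentiating under the integral sign brings down a factor of $\ln s$:
$$\frac{dJ}{da} = \int_{0}^{1} s^{a} \log{\left(s \right)} \, ds = - \frac{1}{\left(a + 1\right)^{2}}.$$

Repeating $6$ times in total — each differentiation brings down another $\ln s$ — gives
$$\frac{d^{6}J}{da^{6}} = \int_{0}^{1} s^{a} \log{\left(s \right)}^{6} \, ds = \frac{720}{\left(a + 1\right)^{7}},$$
and the integrand here is exactly the target integrand, so $I = \frac{720}{\left(a + 1\right)^{7}}$.

Setting $a = \frac{1}{4}$:
$$I = \frac{2359296}{15625}.$$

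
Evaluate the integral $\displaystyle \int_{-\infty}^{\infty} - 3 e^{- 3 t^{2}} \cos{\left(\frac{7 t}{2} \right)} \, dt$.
$- \frac{\sqrt{3} \sqrt{\pi}}{e^{\frac{49}{48}}}$

Define $I(b) = \int_{-\infty}^{\infty} - 3 e^{- 3 t^{2}} \cos{\left(b t \right)} \, dt$.

Differentiating under the integral sign,
$$I'(b) = \int_{-\infty}^{\infty} 3 t e^{- 3 t^{2}} \sin{\left(b t \right)} \, dt.$$

Integrate $\int_{-\infty}^{\infty} t \sin(b t)\, e^{- 3 t^{2}}\, dt$ by parts with $u = \sin(b t)$ and $dv = t\, e^{- 3 t^{2}}\, dt$, giving $v = - \frac{e^{- 3 t^{2}}}{6}$. The boundary term vanishes and
$$\int_{-\infty}^{\infty} t \sin(b t)\, e^{- 3 t^{2}}\, dt = \frac{b}{6} \int_{-\infty}^{\infty} \cos(b t)\, e^{- 3 t^{2}}\, dt,$$
so $I'(b) = - \frac{b}{6}\, I(b)$.

This is a separable first-order ODE; solving with the initial condition $I(0) = \int_{-\infty}^{\infty} - 3 e^{- 3 t^{2}}\,dt = - \sqrt{3} \sqrt{\pi}$ gives
$$I(b) = - \sqrt{3} \sqrt{\pi} e^{- \frac{b^{2}}{12}}.$$

Setting $b = \frac{7}{2}$:
$$I = - \frac{\sqrt{3} \sqrt{\pi}}{e^{\frac{49}{48}}}.$$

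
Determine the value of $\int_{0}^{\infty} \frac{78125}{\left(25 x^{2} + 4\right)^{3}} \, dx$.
$\frac{46875 \pi}{512}$

Begin with the known result
$$J(a) = \int_{0}^{\infty} \frac{5}{a^{2} + x^{2}} \, dx = \frac{5 \pi}{2 a}.$$

Differentiating under the integral sign with respect to $a$,
$$\frac{dJ}{da} = \int_{0}^{\infty} - \frac{10 a}{\left(a^{2} + x^{2}\right)^{2}} \, dx = - \frac{5 \pi}{2 a^{2}},$$
so $\int_{0}^{\infty} \frac{5}{\left(a^{2} + x^{2}\right)^{2}} \, dx = \frac{5 \pi}{4 a^{3}}$.

Repeating — each differentiation of $1/(x^2+a^2)^j$ produces $-2ja/(x^2+a^2)^{j+1}$ — and dividing through by $-2ja$ at each step yields, after $2$ differentiations in total,
$$\int_{0}^{\infty} \frac{5}{\left(a^{2} + x^{2}\right)^{3}} \, dx = \frac{15 \pi}{16 a^{5}}.$$

Setting $a = \frac{2}{5}$:
$$I = \frac{46875 \pi}{512}.$$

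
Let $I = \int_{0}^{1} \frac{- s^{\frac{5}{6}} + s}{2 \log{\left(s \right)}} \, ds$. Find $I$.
$\log{\left(\frac{2 \sqrt{33}}{11} \right)}$

Consider the one-parameter family: let $I(a) = \int_{0}^{1} \frac{- s^{\frac{5}{6}} + s^{a}}{2 \log{\left(s \right)}} \, ds$.

Since $\dfrac{\partial}{\partial a}\,s^{a} = s^{a} \ln s$, the $\ln s$ in the denominator cancels and
$$\frac{dI}{da} = \int_{0}^{1} \frac{1}{2} s^{a} \, ds = \frac{1}{2} \left[\frac{s^{a+1}}{a+1}\right]_0^1 = \frac{1}{2 \left(a + 1\right)}.$$

Integrating with respect to $a$ gives $I(a) = \log{\left(\frac{\sqrt{66} \sqrt{a + 1}}{11} \right)} + C$.

At $a = \frac{5}{6}$ the integrand is identically $0$, so $I(\frac{5}{6}) = 0$. The closed form gives $0$, hence $C = 0$.

Setting $a = 1$:
$$I = \log{\left(\frac{2 \sqrt{33}}{11} \right)}.$$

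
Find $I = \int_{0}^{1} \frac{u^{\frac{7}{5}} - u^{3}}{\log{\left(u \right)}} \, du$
$- \log{\left(5 \right)} + \log{\left(3 \right)}$

Introduce a parameter $a$ in the exponent: let $I(a) = \int_{0}^{1} \frac{u^{\frac{7}{5}} - u^{a}}{\log{\left(u \right)}} \, du$.

Since $\dfrac{\partial}{\partial a}\,u^{a} = u^{a} \ln u$, the $\ln u$ in the denominator cancels and
$$\frac{dI}{da} = \int_{0}^{1} -1 u^{a} \, du = -1 \left[\frac{u^{a+1}}{a+1}\right]_0^1 = - \frac{1}{a + 1}.$$

Integrating with respect to $a$ gives $I(a) = - \log{\left(\frac{5 a}{12} + \frac{5}{12} \right)} + C$.

At $a = \frac{7}{5}$ the integrand is identically $0$, so $I(\frac{7}{5}) = 0$. The closed form gives $0$, hence $C = 0$.

Setting $a = 3$:
$$I = - \log{\left(5 \right)} + \log{\left(3 \right)}.$$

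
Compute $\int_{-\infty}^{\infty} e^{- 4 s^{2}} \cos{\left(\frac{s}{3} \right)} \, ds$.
$\frac{\sqrt{\pi}}{2 e^{\frac{1}{144}}}$

Define $I(b) = \int_{-\infty}^{\infty} e^{- 4 s^{2}} \cos{\left(b s \right)} \, ds$.

Differentiating under the integral sign,
$$I'(b) = \int_{-\infty}^{\infty} - s e^{- 4 s^{2}} \sin{\left(b s \right)} \, ds.$$

Integrate $\int_{-\infty}^{\infty} s \sin(b s)\, e^{- 4 s^{2}}\, ds$ by parts with $u = \sin(b s)$ and $dv = s\, e^{- 4 s^{2}}\, ds$, giving $v = - \frac{e^{- 4 s^{2}}}{8}$. The boundary term vanishes and
$$\int_{-\infty}^{\infty} s \sin(b s)\, e^{- 4 s^{2}}\, ds = \frac{b}{8} \int_{-\infty}^{\infty} \cos(b s)\, e^{- 4 s^{2}}\, ds,$$
so $I'(b) = - \frac{b}{8}\, I(b)$.

This is a separable first-order ODE; solving with the initial condition $I(0) = \int_{-\infty}^{\infty} e^{- 4 s^{2}}\,ds = \frac{\sqrt{\pi}}{2}$ gives
$$I(b) = \frac{\sqrt{\pi} e^{- \frac{b^{2}}{16}}}{2}.$$

Setting $b = \frac{1}{3}$:
$$I = \frac{\sqrt{\pi}}{2 e^{\frac{1}{144}}}.$$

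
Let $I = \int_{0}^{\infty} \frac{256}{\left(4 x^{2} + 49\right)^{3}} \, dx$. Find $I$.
$\frac{24 \pi}{16807}$

Begin with the known result
$$J(a) = \int_{0}^{\infty} \frac{4}{a^{2} + x^{2}} \, dx = \frac{2 \pi}{a}.$$

Differentiating under the integral sign with respect to $a$,
$$\frac{dJ}{da} = \int_{0}^{\infty} - \frac{8 a}{\left(a^{2} + x^{2}\right)^{2}} \, dx = - \frac{2 \pi}{a^{2}},$$
so $\int_{0}^{\infty} \frac{4}{\left(a^{2} + x^{2}\right)^{2}} \, dx = \frac{\pi}{a^{3}}$.

Repeating — each differentiation of $1/(x^2+a^2)^j$ produces $-2ja/(x^2+a^2)^{j+1}$ — and dividing through by $-2ja$ at each step yields, after $2$ differentiations in total,
$$\int_{0}^{\infty} \frac{4}{\left(a^{2} + x^{2}\right)^{3}} \, dx = \frac{3 \pi}{4 a^{5}}.$$

Setting $a = \frac{7}{2}$:
$$I = \frac{24 \pi}{16807}.$$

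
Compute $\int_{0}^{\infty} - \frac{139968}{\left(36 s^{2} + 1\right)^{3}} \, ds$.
$- 4374 \pi$

Recall the elementary integral
$$J(a) = \int_{0}^{\infty} - \frac{3}{a^{2} + s^{2}} \, ds = - \frac{3 \pi}{2 a}.$$

Differentiating under the integral sign with respect to $a$,
$$\frac{dJ}{da} = \int_{0}^{\infty} \frac{6 a}{\left(a^{2} + s^{2}\right)^{2}} \, ds = \frac{3 \pi}{2 a^{2}},$$
so $\int_{0}^{\infty} - \frac{3}{\left(a^{2} + s^{2}\right)^{2}} \, ds = - \frac{3 \pi}{4 a^{3}}$.

Repeating — each differentiation of $1/(s^2+a^2)^j$ produces $-2ja/(s^2+a^2)^{j+1}$ — and dividing through by $-2ja$ at each step yields, after $2$ differentiations in total,
$$\int_{0}^{\infty} - \frac{3}{\left(a^{2} + s^{2}\right)^{3}} \, ds = - \frac{9 \pi}{16 a^{5}}.$$

Setting $a = \frac{1}{6}$:
$$I = - 4374 \pi.$$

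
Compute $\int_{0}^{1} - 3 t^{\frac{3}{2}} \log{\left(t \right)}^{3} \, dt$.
$\frac{288}{625}$

Start from the elementary integral
$$J(a) = \int_{0}^{1} - 3 t^{a} \, dt = - \frac{3}{a + 1}.$$

Differentiating under the integral sign brings down a factor of $\ln t$:
$$\frac{dJ}{da} = \int_{0}^{1} - 3 t^{a} \log{\left(t \right)} \, dt = \frac{3}{\left(a + 1\right)^{2}}.$$

Repeating $3$ times in total — each differentiation brings down another $\ln t$ — gives
$$\frac{d^{3}J}{da^{3}} = \int_{0}^{1} - 3 t^{a} \log{\left(t \right)}^{3} \, dt = \frac{18}{\left(a + 1\right)^{4}},$$
and the integrand here is exactly the target integrand, so $I = \frac{18}{\left(a + 1\right)^{4}}$.

Setting $a = \frac{3}{2}$:
$$I = \frac{288}{625}.$$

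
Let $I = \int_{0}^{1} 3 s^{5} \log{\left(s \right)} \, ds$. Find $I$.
$- \frac{1}{12}$

Begin with the known integral
$$J(a) = \int_{0}^{1} 3 s^{a} \, ds = \frac{3}{a + 1}.$$

Differentiating under the integral sign brings down a factor of $\ln s$:
$$\frac{dJ}{da} = \int_{0}^{1} 3 s^{a} \log{\left(s \right)} \, ds = - \frac{3}{\left(a + 1\right)^{2}}.$$

The integral on the left is $I$, so $I = - \frac{3}{\left(a + 1\right)^{2}}$.

Setting $a = 5$:
$$I = - \frac{1}{12}.$$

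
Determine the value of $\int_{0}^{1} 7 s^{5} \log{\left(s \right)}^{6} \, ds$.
$\frac{35}{1944}$

Begin with the known integral
$$J(a) = \int_{0}^{1} 7 s^{a} \, ds = \frac{7}{a + 1}.$$

Differentiating under the integral sign brings down a factor of $\ln s$:
$$\frac{dJ}{da} = \int_{0}^{1} 7 s^{a} \log{\left(s \right)} \, ds = - \frac{7}{\left(a + 1\right)^{2}}.$$

Repeating $6$ times in total — each differentiation brings down another $\ln s$ — gives
$$\frac{d^{6}J}{da^{6}} = \int_{0}^{1} 7 s^{a} \log{\left(s \right)}^{6} \, ds = \frac{5040}{\left(a + 1\right)^{7}},$$
and the integrand here is exactly the target integrand, so $I = \frac{5040}{\left(a + 1\right)^{7}}$.

Setting $a = 5$:
$$I = \frac{35}{1944}.$$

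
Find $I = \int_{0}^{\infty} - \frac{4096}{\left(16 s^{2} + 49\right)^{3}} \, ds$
$- \frac{192 \pi}{16807}$

Start from the standard arctangent integral
$$J(a) = \int_{0}^{\infty} - \frac{1}{a^{2} + s^{2}} \, ds = - \frac{\pi}{2 a}.$$

Differentiating under the integral sign with respect to $a$,
$$\frac{dJ}{da} = \int_{0}^{\infty} \frac{2 a}{\left(a^{2} + s^{2}\right)^{2}} \, ds = \frac{\pi}{2 a^{2}},$$
so $\int_{0}^{\infty} - \frac{1}{\left(a^{2} + s^{2}\right)^{2}} \, ds = - \frac{\pi}{4 a^{3}}$.

Repeating — each differentiation of $1/(s^2+a^2)^j$ produces $-2ja/(s^2+a^2)^{j+1}$ — and dividing through by $-2ja$ at each step yields, after $2$ differentiations in total,
$$\int_{0}^{\infty} - \frac{1}{\left(a^{2} + s^{2}\right)^{3}} \, ds = - \frac{3 \pi}{16 a^{5}}.$$

Setting $a = \frac{7}{4}$:
$$I = - \frac{192 \pi}{16807}.$$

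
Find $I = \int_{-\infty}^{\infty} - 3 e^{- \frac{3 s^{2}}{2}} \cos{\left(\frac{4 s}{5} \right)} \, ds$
$- \frac{\sqrt{6} \sqrt{\pi}}{e^{\frac{8}{75}}}$

Define $I(b) = \int_{-\infty}^{\infty} - 3 e^{- \frac{3 s^{2}}{2}} \cos{\left(b s \right)} \, ds$.

Differentiating under the integral sign,
$$I'(b) = \int_{-\infty}^{\infty} 3 s e^{- \frac{3 s^{2}}{2}} \sin{\left(b s \right)} \, ds.$$

Integrate $\int_{-\infty}^{\infty} s \sin(b s)\, e^{- \frac{3 s^{2}}{2}}\, ds$ by parts with $u = \sin(b s)$ and $dv = s\, e^{- \frac{3 s^{2}}{2}}\, ds$, giving $v = - \frac{e^{- \frac{3 s^{2}}{2}}}{3}$. The boundary term vanishes and
$$\int_{-\infty}^{\infty} s \sin(b s)\, e^{- \frac{3 s^{2}}{2}}\, ds = \frac{b}{3} \int_{-\infty}^{\infty} \cos(b s)\, e^{- \frac{3 s^{2}}{2}}\, ds,$$
so $I'(b) = - \frac{b}{3}\, I(b)$.

This is a separable first-order ODE; solving with the initial condition $I(0) = \int_{-\infty}^{\infty} - 3 e^{- \frac{3 s^{2}}{2}}\,ds = - \sqrt{6} \sqrt{\pi}$ gives
$$I(b) = - \sqrt{6} \sqrt{\pi} e^{- \frac{b^{2}}{6}}.$$

Setting $b = \frac{4}{5}$:
$$I = - \frac{\sqrt{6} \sqrt{\pi}}{e^{\frac{8}{75}}}.$$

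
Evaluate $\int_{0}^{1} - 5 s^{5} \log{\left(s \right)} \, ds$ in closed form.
$\frac{5}{36}$

Start from the elementary integral
$$J(a) = \int_{0}^{1} - 5 s^{a} \, ds = - \frac{5}{a + 1}.$$

Differentiating under the integral sign brings down a factor of $\ln s$:
$$\frac{dJ}{da} = \int_{0}^{1} - 5 s^{a} \log{\left(s \right)} \, ds = \frac{5}{\left(a + 1\right)^{2}}.$$

The integral on the left is $I$, so $I = \frac{5}{\left(a + 1\right)^{2}}$.

Setting $a = 5$:
$$I = \frac{5}{36}.$$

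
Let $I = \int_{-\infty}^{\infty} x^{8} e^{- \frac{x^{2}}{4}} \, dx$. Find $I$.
$3360 \sqrt{\pi}$

Consider the simpler parametrised integral
$$J(a) = \int_{-\infty}^{\infty} e^{- a x^{2}} \, dx = \frac{\sqrt{\pi}}{\sqrt{a}}.$$

Differentiating under the integral sign brings down a factor of $(-x^2)$:
$$\frac{dJ}{da} = \int_{-\infty}^{\infty} - x^{2} e^{- a x^{2}} \, dx = - \frac{\sqrt{\pi}}{2 a^{\frac{3}{2}}}.$$

Repeating $4$ times in total — each differentiation brings down another $(-x^2)$ — gives
$$\frac{d^{4}J}{da^{4}} = \int_{-\infty}^{\infty} x^{8} e^{- a x^{2}} \, dx = \frac{105 \sqrt{\pi}}{16 a^{\frac{9}{2}}},$$
and the integrand here is exactly the target integrand, so $I = \frac{105 \sqrt{\pi}}{16 a^{\frac{9}{2}}}$.

Setting $a = \frac{1}{4}$:
$$I = 3360 \sqrt{\pi}.$$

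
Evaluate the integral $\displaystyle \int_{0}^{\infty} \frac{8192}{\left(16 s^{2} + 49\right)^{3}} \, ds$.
$\frac{384 \pi}{16807}$

Start from the standard arctangent integral
$$J(a) = \int_{0}^{\infty} \frac{2}{a^{2} + s^{2}} \, ds = \frac{\pi}{a}.$$

Differentiating under the integral sign with respect to $a$,
$$\frac{dJ}{da} = \int_{0}^{\infty} - \frac{4 a}{\left(a^{2} + s^{2}\right)^{2}} \, ds = - \frac{\pi}{a^{2}},$$
so $\int_{0}^{\infty} \frac{2}{\left(a^{2} + s^{2}\right)^{2}} \, ds = \frac{\pi}{2 a^{3}}$.

Repeating — each differentiation of $1/(s^2+a^2)^j$ produces $-2ja/(s^2+a^2)^{j+1}$ — and dividing through by $-2ja$ at each step yields, after $2$ differentiations in total,
$$\int_{0}^{\infty} \frac{2}{\left(a^{2} + s^{2}\right)^{3}} \, ds = \frac{3 \pi}{8 a^{5}}.$$

Setting $a = \frac{7}{4}$:
$$I = \frac{384 \pi}{16807}.$$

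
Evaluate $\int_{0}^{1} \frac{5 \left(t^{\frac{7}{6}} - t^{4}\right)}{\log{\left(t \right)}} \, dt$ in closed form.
$- \log{\left(\frac{24300000}{371293} \right)}$

Consider the one-parameter family: let $I(a) = \int_{0}^{1} \frac{5 \left(t^{\frac{7}{6}} - t^{a}\right)}{\log{\left(t \right)}} \, dt$.

Since $\dfrac{\partial}{\partial a}\,t^{a} = t^{a} \ln t$, the $\ln t$ in the denominator cancels and
$$\frac{dI}{da} = \int_{0}^{1} -5 t^{a} \, dt = -5 \left[\frac{t^{a+1}}{a+1}\right]_0^1 = - \frac{5}{a + 1}.$$

Integrating with respect to $a$ gives $I(a) = - \log{\left(\frac{7776 \left(a + 1\right)^{5}}{371293} \right)} + C$.

At $a = \frac{7}{6}$ the integrand is identically $0$, so $I(\frac{7}{6}) = 0$. The closed form gives $0$, hence $C = 0$.

Setting $a = 4$:
$$I = - \log{\left(\frac{24300000}{371293} \right)}.$$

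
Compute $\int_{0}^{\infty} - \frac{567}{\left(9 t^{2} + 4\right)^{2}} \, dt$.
$- \frac{189 \pi}{32}$

Begin with the known result
$$J(a) = \int_{0}^{\infty} - \frac{7}{a^{2} + t^{2}} \, dt = - \frac{7 \pi}{2 a}.$$

Differentiating under the integral sign with respect to $a$,
$$\frac{dJ}{da} = \int_{0}^{\infty} \frac{14 a}{\left(a^{2} + t^{2}\right)^{2}} \, dt = \frac{7 \pi}{2 a^{2}},$$
so $\int_{0}^{\infty} - \frac{7}{\left(a^{2} + t^{2}\right)^{2}} \, dt = - \frac{7 \pi}{4 a^{3}}$.

Setting $a = \frac{2}{3}$:
$$I = - \frac{189 \pi}{32}.$$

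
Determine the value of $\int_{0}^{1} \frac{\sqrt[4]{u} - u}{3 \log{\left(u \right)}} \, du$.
$- \log{\left(2 \right)} + \frac{\log{\left(5 \right)}}{3}$

Replace the exponent $\frac{1}{4}$ by a parameter $a$: let $I(a) = \int_{0}^{1} \frac{- u + u^{a}}{3 \log{\left(u \right)}} \, du$.

Since $\dfrac{\partial}{\partial a}\,u^{a} = u^{a} \ln u$, the $\ln u$ in the denominator cancels and
$$\frac{dI}{da} = \int_{0}^{1} \frac{1}{3} u^{a} \, du = \frac{1}{3} \left[\frac{u^{a+1}}{a+1}\right]_0^1 = \frac{1}{3 \left(a + 1\right)}.$$

Integrating with respect to $a$ gives $I(a) = \frac{\log{\left(a + 1 \right)}}{3} - \frac{\log{\left(2 \right)}}{3} + C$.

At $a = 1$ the integrand is identically $0$, so $I(1) = 0$. The closed form gives $0$, hence $C = 0$.

Setting $a = \frac{1}{4}$:
$$I = - \log{\left(2 \right)} + \frac{\log{\left(5 \right)}}{3}.$$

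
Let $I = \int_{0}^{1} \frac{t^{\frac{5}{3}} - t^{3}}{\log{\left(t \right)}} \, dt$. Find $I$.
$\log{\left(\frac{2}{3} \right)}$

Replace the exponent $\frac{5}{3}$ by a parameter $a$: let $I(a) = \int_{0}^{1} \frac{- t^{3} + t^{a}}{\log{\left(t \right)}} \, dt$.

Since $\dfrac{\partial}{\partial a}\,t^{a} = t^{a} \ln t$, the $\ln t$ in the denominator cancels and
$$\frac{dI}{da} = \int_{0}^{1} t^{a} \, dt = \left[\frac{t^{a+1}}{a+1}\right]_0^1 = \frac{1}{a + 1}.$$

Integrating with respect to $a$ gives $I(a) = \log{\left(\frac{a}{4} + \frac{1}{4} \right)} + C$.

At $a = 3$ the integrand is identically $0$, so $I(3) = 0$. The closed form gives $0$, hence $C = 0$.

Setting $a = \frac{5}{3}$:
$$I = \log{\left(\frac{2}{3} \right)}.$$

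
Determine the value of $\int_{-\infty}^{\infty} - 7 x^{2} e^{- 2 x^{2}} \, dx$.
$- \frac{7 \sqrt{2} \sqrt{\pi}}{8}$

Start from the elementary integral
$$J(a) = \int_{-\infty}^{\infty} - 7 e^{- a x^{2}} \, dx = - \frac{7 \sqrt{\pi}}{\sqrt{a}}.$$

Differentiating under the integral sign brings down a factor of $(-x^2)$:
$$\frac{dJ}{da} = \int_{-\infty}^{\infty} 7 x^{2} e^{- a x^{2}} \, dx = \frac{7 \sqrt{\pi}}{2 a^{\frac{3}{2}}}.$$

The integral on the left is $-I$, so $I = - \frac{7 \sqrt{\pi}}{2 a^{\frac{3}{2}}}$.

Setting $a = 2$:
$$I = - \frac{7 \sqrt{2} \sqrt{\pi}}{8}.$$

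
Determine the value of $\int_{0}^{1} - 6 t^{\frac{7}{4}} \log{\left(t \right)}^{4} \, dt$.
$- \frac{147456}{161051}$

Start from the elementary integral
$$J(a) = \int_{0}^{1} - 6 t^{a} \, dt = - \frac{6}{a + 1}.$$

Differentiating under the integral sign brings down a factor of $\ln t$:
$$\frac{dJ}{da} = \int_{0}^{1} - 6 t^{a} \log{\left(t \right)} \, dt = \frac{6}{\left(a + 1\right)^{2}}.$$

Repeating $4$ times in total — each differentiation brings down another $\ln t$ — gives
$$\frac{d^{4}J}{da^{4}} = \int_{0}^{1} - 6 t^{a} \log{\left(t \right)}^{4} \, dt = - \frac{144}{\left(a + 1\right)^{5}},$$
and the integrand here is exactly the target integrand, so $I = - \frac{144}{\left(a + 1\right)^{5}}$.

Setting $a = \frac{7}{4}$:
$$I = - \frac{147456}{161051}.$$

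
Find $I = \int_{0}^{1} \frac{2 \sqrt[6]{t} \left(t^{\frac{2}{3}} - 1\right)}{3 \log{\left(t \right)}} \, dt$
$- \frac{2 \log{\left(7 \right)}}{3} + \frac{2 \log{\left(11 \right)}}{3}$

Consider the one-parameter family: let $I(a) = \int_{0}^{1} \frac{2 \left(t^{\frac{5}{6}} - t^{a}\right)}{3 \log{\left(t \right)}} \, dt$.

Since $\dfrac{\partial}{\partial a}\,t^{a} = t^{a} \ln t$, the $\ln t$ in the denominator cancels and
$$\frac{dI}{da} = \int_{0}^{1} - \frac{2}{3} t^{a} \, dt = - \frac{2}{3} \left[\frac{t^{a+1}}{a+1}\right]_0^1 = - \frac{2}{3 a + 3}.$$

Integrating with respect to $a$ gives $I(a) = - \frac{2 \log{\left(a + 1 \right)}}{3} - \frac{2 \log{\left(6 \right)}}{3} + \frac{2 \log{\left(11 \right)}}{3} + C$.

At $a = \frac{5}{6}$ the integrand is identically $0$, so $I(\frac{5}{6}) = 0$. The closed form gives $0$, hence $C = 0$.

Setting $a = \frac{1}{6}$:
$$I = - \frac{2 \log{\left(7 \right)}}{3} + \frac{2 \log{\left(11 \right)}}{3}.$$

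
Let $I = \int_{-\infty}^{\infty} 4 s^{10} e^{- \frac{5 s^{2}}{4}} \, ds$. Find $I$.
$\frac{48384 \sqrt{5} \sqrt{\pi}}{3125}$

Consider the simpler parametrised integral
$$J(a) = \int_{-\infty}^{\infty} 4 e^{- a s^{2}} \, ds = \frac{4 \sqrt{\pi}}{\sqrt{a}}.$$

Differentiating under the integral sign brings down a factor of $(-s^2)$:
$$\frac{dJ}{da} = \int_{-\infty}^{\infty} - 4 s^{2} e^{- a s^{2}} \, ds = - \frac{2 \sqrt{\pi}}{a^{\frac{3}{2}}}.$$

Repeating $5$ times in total — each differentiation brings down another $(-s^2)$ — gives
$$\frac{d^{5}J}{da^{5}} = \int_{-\infty}^{\infty} - 4 s^{10} e^{- a s^{2}} \, ds = - \frac{945 \sqrt{\pi}}{8 a^{\frac{11}{2}}},$$
and the integrand here is $(-1)^{5}$ times the target integrand, so $I = (-1)^{5}\,\frac{d^{5}J}{da^{5}} = \frac{945 \sqrt{\pi}}{8 a^{\frac{11}{2}}}$.

Setting $a = \frac{5}{4}$:
$$I = \frac{48384 \sqrt{5} \sqrt{\pi}}{3125}.$$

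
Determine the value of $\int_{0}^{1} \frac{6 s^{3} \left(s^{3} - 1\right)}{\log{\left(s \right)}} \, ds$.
$\log{\left(\frac{117649}{4096} \right)}$

Consider the one-parameter family: let $I(a) = \int_{0}^{1} \frac{6 \left(s^{6} - s^{a}\right)}{\log{\left(s \right)}} \, ds$.

Since $\dfrac{\partial}{\partial a}\,s^{a} = s^{a} \ln s$, the $\ln s$ in the denominator cancels and
$$\frac{dI}{da} = \int_{0}^{1} -6 s^{a} \, ds = -6 \left[\frac{s^{a+1}}{a+1}\right]_0^1 = - \frac{6}{a + 1}.$$

Integrating with respect to $a$ gives $I(a) = \log{\left(\frac{117649}{\left(a + 1\right)^{6}} \right)} + C$.

At $a = 6$ the integrand is identically $0$, so $I(6) = 0$. The closed form gives $0$, hence $C = 0$.

Setting $a = 3$:
$$I = \log{\left(\frac{117649}{4096} \right)}.$$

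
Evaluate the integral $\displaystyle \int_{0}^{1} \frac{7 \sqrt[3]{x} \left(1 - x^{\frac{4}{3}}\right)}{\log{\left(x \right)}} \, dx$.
$- \log{\left(128 \right)}$

Replace the exponent $\frac{5}{3}$ by a parameter $a$: let $I(a) = \int_{0}^{1} \frac{7 \left(\sqrt[3]{x} - x^{a}\right)}{\log{\left(x \right)}} \, dx$.

Since $\dfrac{\partial}{\partial a}\,x^{a} = x^{a} \ln x$, the $\ln x$ in the denominator cancels and
$$\frac{dI}{da} = \int_{0}^{1} -7 x^{a} \, dx = -7 \left[\frac{x^{a+1}}{a+1}\right]_0^1 = - \frac{7}{a + 1}.$$

Integrating with respect to $a$ gives $I(a) = - \log{\left(\frac{2187 \left(a + 1\right)^{7}}{16384} \right)} + C$.

At $a = \frac{1}{3}$ the integrand is identically $0$, so $I(\frac{1}{3}) = 0$. The closed form gives $0$, hence $C = 0$.

Setting $a = \frac{5}{3}$:
$$I = - \log{\left(128 \right)}.$$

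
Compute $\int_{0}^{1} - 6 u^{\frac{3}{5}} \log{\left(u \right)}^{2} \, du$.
$- \frac{375}{128}$

Consider the simpler parametrised integral
$$J(a) = \int_{0}^{1} - 6 u^{a} \, du = - \frac{6}{a + 1}.$$

Differentiating under the integral sign brings down a factor of $\ln u$:
$$\frac{dJ}{da} = \int_{0}^{1} - 6 u^{a} \log{\left(u \right)} \, du = \frac{6}{\left(a + 1\right)^{2}}.$$

Repeating twice in total — each differentiation brings down another $\ln u$ — gives
$$\frac{d^{2}J}{da^{2}} = \int_{0}^{1} - 6 u^{a} \log{\left(u \right)}^{2} \, du = - \frac{12}{\left(a + 1\right)^{3}},$$
and the integrand here is exactly the target integrand, so $I = - \frac{12}{\left(a + 1\right)^{3}}$.

Setting $a = \frac{3}{5}$:
$$I = - \frac{375}{128}.$$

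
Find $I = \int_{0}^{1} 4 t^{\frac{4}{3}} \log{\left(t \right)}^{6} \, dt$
$\frac{6298560}{823543}$

Begin with the known integral
$$J(a) = \int_{0}^{1} 4 t^{a} \, dt = \frac{4}{a + 1}.$$

Differentiating under the integral sign brings down a factor of $\ln t$:
$$\frac{dJ}{da} = \int_{0}^{1} 4 t^{a} \log{\left(t \right)} \, dt = - \frac{4}{\left(a + 1\right)^{2}}.$$

Repeating $6$ times in total — each differentiation brings down another $\ln t$ — gives
$$\frac{d^{6}J}{da^{6}} = \int_{0}^{1} 4 t^{a} \log{\left(t \right)}^{6} \, dt = \frac{2880}{\left(a + 1\right)^{7}},$$
and the integrand here is exactly the target integrand, so $I = \frac{2880}{\left(a + 1\right)^{7}}$.

Setting $a = \frac{4}{3}$:
$$I = \frac{6298560}{823543}.$$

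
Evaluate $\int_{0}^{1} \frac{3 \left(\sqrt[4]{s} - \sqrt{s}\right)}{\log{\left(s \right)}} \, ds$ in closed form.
$\log{\left(\frac{125}{216} \right)}$

Consider the one-parameter family: let $I(a) = \int_{0}^{1} \frac{3 \left(- \sqrt{s} + s^{a}\right)}{\log{\left(s \right)}} \, ds$.

Since $\dfrac{\partial}{\partial a}\,s^{a} = s^{a} \ln s$, the $\ln s$ in the denominator cancels and
$$\frac{dI}{da} = \int_{0}^{1} 3 s^{a} \, ds = 3 \left[\frac{s^{a+1}}{a+1}\right]_0^1 = \frac{3}{a + 1}.$$

Integrating with respect to $a$ gives $I(a) = \log{\left(\frac{8 \left(a + 1\right)^{3}}{27} \right)} + C$.

At $a = \frac{1}{2}$ the integrand is identically $0$, so $I(\frac{1}{2}) = 0$. The closed form gives $0$, hence $C = 0$.

Setting $a = \frac{1}{4}$:
$$I = \log{\left(\frac{125}{216} \right)}.$$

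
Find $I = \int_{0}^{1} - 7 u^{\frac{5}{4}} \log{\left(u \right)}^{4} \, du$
$- \frac{57344}{19683}$

Consider the simpler parametrised integral
$$J(a) = \int_{0}^{1} - 7 u^{a} \, du = - \frac{7}{a + 1}.$$

Differentiating under the integral sign brings down a factor of $\ln u$:
$$\frac{dJ}{da} = \int_{0}^{1} - 7 u^{a} \log{\left(u \right)} \, du = \frac{7}{\left(a + 1\right)^{2}}.$$

Repeating $4$ times in total — each differentiation brings down another $\ln u$ — gives
$$\frac{d^{4}J}{da^{4}} = \int_{0}^{1} - 7 u^{a} \log{\left(u \right)}^{4} \, du = - \frac{168}{\left(a + 1\right)^{5}},$$
and the integrand here is exactly the target integrand, so $I = - \frac{168}{\left(a + 1\right)^{5}}$.

Setting $a = \frac{5}{4}$:
$$I = - \frac{57344}{19683}.$$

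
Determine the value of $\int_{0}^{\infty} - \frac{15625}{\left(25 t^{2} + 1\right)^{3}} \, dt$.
$- \frac{9375 \pi}{16}$

Begin with the known result
$$J(a) = \int_{0}^{\infty} - \frac{1}{a^{2} + t^{2}} \, dt = - \frac{\pi}{2 a}.$$

Differentiating under the integral sign with respect to $a$,
$$\frac{dJ}{da} = \int_{0}^{\infty} \frac{2 a}{\left(a^{2} + t^{2}\right)^{2}} \, dt = \frac{\pi}{2 a^{2}},$$
so $\int_{0}^{\infty} - \frac{1}{\left(a^{2} + t^{2}\right)^{2}} \, dt = - \frac{\pi}{4 a^{3}}$.

Repeating — each differentiation of $1/(t^2+a^2)^j$ produces $-2ja/(t^2+a^2)^{j+1}$ — and dividing through by $-2ja$ at each step yields, after $2$ differentiations in total,
$$\int_{0}^{\infty} - \frac{1}{\left(a^{2} + t^{2}\right)^{3}} \, dt = - \frac{3 \pi}{16 a^{5}}.$$

Setting $a = \frac{1}{5}$:
$$I = - \frac{9375 \pi}{16}.$$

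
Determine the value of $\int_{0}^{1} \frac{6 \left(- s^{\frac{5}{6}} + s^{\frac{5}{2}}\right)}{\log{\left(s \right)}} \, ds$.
$\log{\left(\frac{85766121}{1771561} \right)}$

Replace the exponent $\frac{5}{2}$ by a parameter $a$: let $I(a) = \int_{0}^{1} \frac{6 \left(- s^{\frac{5}{6}} + s^{a}\right)}{\log{\left(s \right)}} \, ds$.

Since $\dfrac{\partial}{\partial a}\,s^{a} = s^{a} \ln s$, the $\ln s$ in the denominator cancels and
$$\frac{dI}{da} = \int_{0}^{1} 6 s^{a} \, ds = 6 \left[\frac{s^{a+1}}{a+1}\right]_0^1 = \frac{6}{a + 1}.$$

Integrating with respect to $a$ gives $I(a) = \log{\left(\frac{46656 \left(a + 1\right)^{6}}{1771561} \right)} + C$.

At $a = \frac{5}{6}$ the integrand is identically $0$, so $I(\frac{5}{6}) = 0$. The closed form gives $0$, hence $C = 0$.

Setting $a = \frac{5}{2}$:
$$I = \log{\left(\frac{85766121}{1771561} \right)}.$$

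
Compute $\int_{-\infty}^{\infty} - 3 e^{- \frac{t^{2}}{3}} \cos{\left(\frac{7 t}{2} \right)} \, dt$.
$- \frac{3 \sqrt{3} \sqrt{\pi}}{e^{\frac{147}{16}}}$

Treat the cosine frequency as a parameter and define $I(b) = \int_{-\infty}^{\infty} - 3 e^{- \frac{t^{2}}{3}} \cos{\left(b t \right)} \, dt$.

Differentiating under the integral sign,
$$I'(b) = \int_{-\infty}^{\infty} 3 t e^{- \frac{t^{2}}{3}} \sin{\left(b t \right)} \, dt.$$

Integrate $\int_{-\infty}^{\infty} t \sin(b t)\, e^{- \frac{t^{2}}{3}}\, dt$ by parts with $u = \sin(b t)$ and $dv = t\, e^{- \frac{t^{2}}{3}}\, dt$, giving $v = - \frac{3 e^{- \frac{t^{2}}{3}}}{2}$. The boundary term vanishes and
$$\int_{-\infty}^{\infty} t \sin(b t)\, e^{- \frac{t^{2}}{3}}\, dt = \frac{3 b}{2} \int_{-\infty}^{\infty} \cos(b t)\, e^{- \frac{t^{2}}{3}}\, dt,$$
so $I'(b) = - \frac{3 b}{2}\, I(b)$.

This is a separable first-order ODE; solving with the initial condition $I(0) = \int_{-\infty}^{\infty} - 3 e^{- \frac{t^{2}}{3}}\,dt = - 3 \sqrt{3} \sqrt{\pi}$ gives
$$I(b) = - 3 \sqrt{3} \sqrt{\pi} e^{- \frac{3 b^{2}}{4}}.$$

Setting $b = \frac{7}{2}$:
$$I = - \frac{3 \sqrt{3} \sqrt{\pi}}{e^{\frac{147}{16}}}.$$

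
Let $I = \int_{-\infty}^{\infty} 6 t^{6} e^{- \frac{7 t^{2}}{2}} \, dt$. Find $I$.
$\frac{90 \sqrt{14} \sqrt{\pi}}{2401}$

Begin with the known integral
$$J(a) = \int_{-\infty}^{\infty} 6 e^{- a t^{2}} \, dt = \frac{6 \sqrt{\pi}}{\sqrt{a}}.$$

Differentiating under the integral sign brings down a factor of $(-t^2)$:
$$\frac{dJ}{da} = \int_{-\infty}^{\infty} - 6 t^{2} e^{- a t^{2}} \, dt = - \frac{3 \sqrt{\pi}}{a^{\frac{3}{2}}}.$$

Repeating $3$ times in total — each differentiation brings down another $(-t^2)$ — gives
$$\frac{d^{3}J}{da^{3}} = \int_{-\infty}^{\infty} - 6 t^{6} e^{- a t^{2}} \, dt = - \frac{45 \sqrt{\pi}}{4 a^{\frac{7}{2}}},$$
and the integrand here is $(-1)^{3}$ times the target integrand, so $I = (-1)^{3}\,\frac{d^{3}J}{da^{3}} = \frac{45 \sqrt{\pi}}{4 a^{\frac{7}{2}}}$.

Setting $a = \frac{7}{2}$:
$$I = \frac{90 \sqrt{14} \sqrt{\pi}}{2401}.$$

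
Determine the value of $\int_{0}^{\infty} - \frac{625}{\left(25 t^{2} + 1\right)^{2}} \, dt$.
$- \frac{125 \pi}{4}$

Begin with the known result
$$J(a) = \int_{0}^{\infty} - \frac{1}{a^{2} + t^{2}} \, dt = - \frac{\pi}{2 a}.$$

Differentiating under the integral sign with respect to $a$,
$$\frac{dJ}{da} = \int_{0}^{\infty} \frac{2 a}{\left(a^{2} + t^{2}\right)^{2}} \, dt = \frac{\pi}{2 a^{2}},$$
so $\int_{0}^{\infty} - \frac{1}{\left(a^{2} + t^{2}\right)^{2}} \, dt = - \frac{\pi}{4 a^{3}}$.

Setting $a = \frac{1}{5}$:
$$I = - \frac{125 \pi}{4}.$$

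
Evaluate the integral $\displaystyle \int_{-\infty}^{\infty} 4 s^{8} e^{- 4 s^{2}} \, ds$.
$\frac{105 \sqrt{\pi}}{2048}$

Begin with the known integral
$$J(a) = \int_{-\infty}^{\infty} 4 e^{- a s^{2}} \, ds = \frac{4 \sqrt{\pi}}{\sqrt{a}}.$$

Differentiating under the integral sign brings down a factor of $(-s^2)$:
$$\frac{dJ}{da} = \int_{-\infty}^{\infty} - 4 s^{2} e^{- a s^{2}} \, ds = - \frac{2 \sqrt{\pi}}{a^{\frac{3}{2}}}.$$

Repeating $4$ times in total — each differentiation brings down another $(-s^2)$ — gives
$$\frac{d^{4}J}{da^{4}} = \int_{-\infty}^{\infty} 4 s^{8} e^{- a s^{2}} \, ds = \frac{105 \sqrt{\pi}}{4 a^{\frac{9}{2}}},$$
and the integrand here is exactly the target integrand, so $I = \frac{105 \sqrt{\pi}}{4 a^{\frac{9}{2}}}$.

Setting $a = 4$:
$$I = \frac{105 \sqrt{\pi}}{2048}.$$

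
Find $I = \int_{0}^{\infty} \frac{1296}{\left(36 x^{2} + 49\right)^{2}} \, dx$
$\frac{54 \pi}{343}$

Recall the elementary integral
$$J(a) = \int_{0}^{\infty} \frac{1}{a^{2} + x^{2}} \, dx = \frac{\pi}{2 a}.$$

Differentiating under the integral sign with respect to $a$,
$$\frac{dJ}{da} = \int_{0}^{\infty} - \frac{2 a}{\left(a^{2} + x^{2}\right)^{2}} \, dx = - \frac{\pi}{2 a^{2}},$$
so $\int_{0}^{\infty} \frac{1}{\left(a^{2} + x^{2}\right)^{2}} \, dx = \frac{\pi}{4 a^{3}}$.

Setting $a = \frac{7}{6}$:
$$I = \frac{54 \pi}{343}.$$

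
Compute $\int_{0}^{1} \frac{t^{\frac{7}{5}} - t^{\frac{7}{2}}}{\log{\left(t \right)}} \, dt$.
$- \log{\left(\frac{15}{8} \right)}$

Replace the exponent $\frac{7}{2}$ by a parameter $a$: let $I(a) = \int_{0}^{1} \frac{t^{\frac{7}{5}} - t^{a}}{\log{\left(t \right)}} \, dt$.

Since $\dfrac{\partial}{\partial a}\,t^{a} = t^{a} \ln t$, the $\ln t$ in the denominator cancels and
$$\frac{dI}{da} = \int_{0}^{1} -1 t^{a} \, dt = -1 \left[\frac{t^{a+1}}{a+1}\right]_0^1 = - \frac{1}{a + 1}.$$

Integrating with respect to $a$ gives $I(a) = - \log{\left(\frac{5 a}{12} + \frac{5}{12} \right)} + C$.

At $a = \frac{7}{5}$ the integrand is identically $0$, so $I(\frac{7}{5}) = 0$. The closed form gives $0$, hence $C = 0$.

Setting $a = \frac{7}{2}$:
$$I = - \log{\left(\frac{15}{8} \right)}.$$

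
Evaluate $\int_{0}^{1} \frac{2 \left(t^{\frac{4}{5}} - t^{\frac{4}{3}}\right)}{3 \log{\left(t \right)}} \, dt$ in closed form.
$- \log{\left(\frac{35^{\frac{2}{3}}}{9} \right)}$

Consider the one-parameter family: let $I(a) = \int_{0}^{1} \frac{2 \left(t^{\frac{4}{5}} - t^{a}\right)}{3 \log{\left(t \right)}} \, dt$.

Since $\dfrac{\partial}{\partial a}\,t^{a} = t^{a} \ln t$, the $\ln t$ in the denominator cancels and
$$\frac{dI}{da} = \int_{0}^{1} - \frac{2}{3} t^{a} \, dt = - \frac{2}{3} \left[\frac{t^{a+1}}{a+1}\right]_0^1 = - \frac{2}{3 a + 3}.$$

Integrating with respect to $a$ gives $I(a) = - \log{\left(\frac{15^{\frac{2}{3}} \left(a + 1\right)^{\frac{2}{3}}}{9} \right)} + C$.

At $a = \frac{4}{5}$ the integrand is identically $0$, so $I(\frac{4}{5}) = 0$. The closed form gives $0$, hence $C = 0$.

Setting $a = \frac{4}{3}$:
$$I = - \log{\left(\frac{35^{\frac{2}{3}}}{9} \right)}.$$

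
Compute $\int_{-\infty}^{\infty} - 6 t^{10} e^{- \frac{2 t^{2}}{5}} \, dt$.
$- \frac{8859375 \sqrt{10} \sqrt{\pi}}{1024}$

Start from the elementary integral
$$J(a) = \int_{-\infty}^{\infty} - 6 e^{- a t^{2}} \, dt = - \frac{6 \sqrt{\pi}}{\sqrt{a}}.$$

Differentiating under the integral sign brings down a factor of $(-t^2)$:
$$\frac{dJ}{da} = \int_{-\infty}^{\infty} 6 t^{2} e^{- a t^{2}} \, dt = \frac{3 \sqrt{\pi}}{a^{\frac{3}{2}}}.$$

Repeating $5$ times in total — each differentiation brings down another $(-t^2)$ — gives
$$\frac{d^{5}J}{da^{5}} = \int_{-\infty}^{\infty} 6 t^{10} e^{- a t^{2}} \, dt = \frac{2835 \sqrt{\pi}}{16 a^{\frac{11}{2}}},$$
and the integrand here is $(-1)^{5}$ times the target integrand, so $I = (-1)^{5}\,\frac{d^{5}J}{da^{5}} = - \frac{2835 \sqrt{\pi}}{16 a^{\frac{11}{2}}}$.

Setting $a = \frac{2}{5}$:
$$I = - \frac{8859375 \sqrt{10} \sqrt{\pi}}{1024}.$$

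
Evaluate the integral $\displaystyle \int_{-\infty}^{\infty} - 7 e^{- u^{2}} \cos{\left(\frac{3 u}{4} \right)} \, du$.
$- \frac{7 \sqrt{\pi}}{e^{\frac{9}{64}}}$

Define $I(b) = \int_{-\infty}^{\infty} - 7 e^{- u^{2}} \cos{\left(b u \right)} \, du$.

Differentiating under the integral sign,
$$I'(b) = \int_{-\infty}^{\infty} 7 u e^{- u^{2}} \sin{\left(b u \right)} \, du.$$

Integrate $\int_{-\infty}^{\infty} u \sin(b u)\, e^{- u^{2}}\, du$ by parts with $w = \sin(b u)$ and $dv = u\, e^{- u^{2}}\, du$, giving $v = - \frac{e^{- u^{2}}}{2}$. The boundary term vanishes and
$$\int_{-\infty}^{\infty} u \sin(b u)\, e^{- u^{2}}\, du = \frac{b}{2} \int_{-\infty}^{\infty} \cos(b u)\, e^{- u^{2}}\, du,$$
so $I'(b) = - \frac{b}{2}\, I(b)$.

This is a separable first-order ODE; solving with the initial condition $I(0) = \int_{-\infty}^{\infty} - 7 e^{- u^{2}}\,du = - 7 \sqrt{\pi}$ gives
$$I(b) = - 7 \sqrt{\pi} e^{- \frac{b^{2}}{4}}.$$

Setting $b = \frac{3}{4}$:
$$I = - \frac{7 \sqrt{\pi}}{e^{\frac{9}{64}}}.$$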